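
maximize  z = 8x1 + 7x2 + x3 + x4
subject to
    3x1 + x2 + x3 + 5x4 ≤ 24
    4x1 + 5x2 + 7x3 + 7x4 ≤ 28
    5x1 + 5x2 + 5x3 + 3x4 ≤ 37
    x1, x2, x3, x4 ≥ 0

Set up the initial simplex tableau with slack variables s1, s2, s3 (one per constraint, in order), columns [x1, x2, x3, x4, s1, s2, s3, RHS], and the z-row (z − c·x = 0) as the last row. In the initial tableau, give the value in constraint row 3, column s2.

0

Slack s2 belongs to constraint 2; its column is the unit vector e_2, so the entry in row 3 is 0.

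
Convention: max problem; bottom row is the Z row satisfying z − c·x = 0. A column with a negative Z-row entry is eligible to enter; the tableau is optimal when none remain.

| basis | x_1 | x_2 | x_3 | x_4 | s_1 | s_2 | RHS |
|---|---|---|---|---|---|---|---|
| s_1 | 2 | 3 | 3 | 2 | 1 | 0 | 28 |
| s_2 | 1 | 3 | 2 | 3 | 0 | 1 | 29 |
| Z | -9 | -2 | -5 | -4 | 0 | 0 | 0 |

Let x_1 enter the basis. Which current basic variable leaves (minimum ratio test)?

s_1

Column x_1 entries and ratios — s_1: 28/2 = 14; s_2: 29/1 = 29.
Smallest ratio is 14 in the row of s_1, so s_1 leaves.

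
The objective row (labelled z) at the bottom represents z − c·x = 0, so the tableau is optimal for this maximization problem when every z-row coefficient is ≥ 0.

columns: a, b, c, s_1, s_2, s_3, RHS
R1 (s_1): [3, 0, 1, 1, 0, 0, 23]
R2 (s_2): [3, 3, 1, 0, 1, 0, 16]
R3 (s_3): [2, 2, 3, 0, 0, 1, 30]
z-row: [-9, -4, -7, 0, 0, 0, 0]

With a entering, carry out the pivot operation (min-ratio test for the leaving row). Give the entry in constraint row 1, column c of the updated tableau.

0

Ratio test on column a — row 1: 23/3 = 23/3; row 2: 16/3 = 16/3; row 3: 30/2 = 15. Minimum is 16/3 at row 2 (s_2 leaves); pivot element 3.
Divide row 2 by 3; eliminate column a from the other rows.
Row 1 update in column c: 1 − 3·(1/3) = 0.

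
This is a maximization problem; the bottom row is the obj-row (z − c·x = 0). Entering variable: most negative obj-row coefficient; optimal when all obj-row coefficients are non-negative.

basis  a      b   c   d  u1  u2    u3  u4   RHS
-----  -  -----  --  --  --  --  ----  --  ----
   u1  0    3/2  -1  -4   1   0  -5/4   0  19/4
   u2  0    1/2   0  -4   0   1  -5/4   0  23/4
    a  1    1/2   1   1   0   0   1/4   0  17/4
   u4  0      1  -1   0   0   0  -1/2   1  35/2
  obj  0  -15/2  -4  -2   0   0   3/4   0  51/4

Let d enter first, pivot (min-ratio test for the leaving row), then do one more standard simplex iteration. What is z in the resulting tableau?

Ratio test on column d — row 1: entry -4 ≤ 0; row 2: entry -4 ≤ 0; row 3: (17/4)/1 = 17/4; row 4: entry 0 ≤ 0. Minimum is 17/4 at row 3 (a leaves); pivot element 1.
Pivot on row 3; the obj-row RHS becomes 51/4 − (-2)·(17/4) = 85/4.
Next entering variable (most negative obj-row entry -13/2): b.
Ratio test on column b — row 1: (87/4)/(7/2) = 87/14; row 2: (91/4)/(5/2) = 91/10; row 3: (17/4)/(1/2) = 17/2; row 4: (35/2)/1 = 35/2. Minimum is 87/14 at row 1 (u1 leaves); pivot element 7/2.
After the second pivot the obj-row RHS is 85/4 − (-13/2)·(87/14) = 863/14.

863/14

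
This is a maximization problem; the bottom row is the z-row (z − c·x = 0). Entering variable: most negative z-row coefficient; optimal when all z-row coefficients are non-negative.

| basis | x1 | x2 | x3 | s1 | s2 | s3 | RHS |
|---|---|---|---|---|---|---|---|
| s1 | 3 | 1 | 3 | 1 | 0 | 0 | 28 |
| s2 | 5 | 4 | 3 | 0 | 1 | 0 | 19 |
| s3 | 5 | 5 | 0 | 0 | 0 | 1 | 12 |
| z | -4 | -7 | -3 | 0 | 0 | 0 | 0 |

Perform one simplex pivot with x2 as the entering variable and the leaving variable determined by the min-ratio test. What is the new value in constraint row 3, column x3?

Ratio test on column x2 — row 1: 28/1 = 28; row 2: 19/4 = 19/4; row 3: 12/5 = 12/5. Minimum is 12/5 at row 3 (s3 leaves); pivot element 5.
Divide row 3 by 5; eliminate column x2 from the other rows.
In the new row 3, the x3 entry is the old entry divided by the pivot: 0/5 = 0.

0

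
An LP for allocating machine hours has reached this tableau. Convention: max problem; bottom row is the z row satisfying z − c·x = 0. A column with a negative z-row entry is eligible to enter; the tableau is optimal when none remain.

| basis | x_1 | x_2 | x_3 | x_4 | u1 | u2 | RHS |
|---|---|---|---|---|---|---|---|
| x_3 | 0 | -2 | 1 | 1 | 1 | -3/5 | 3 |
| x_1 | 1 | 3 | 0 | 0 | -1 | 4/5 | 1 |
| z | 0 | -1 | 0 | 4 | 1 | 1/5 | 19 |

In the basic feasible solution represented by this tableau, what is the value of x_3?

x_3 is basic (row 1); its value is the RHS of that row, 3.

3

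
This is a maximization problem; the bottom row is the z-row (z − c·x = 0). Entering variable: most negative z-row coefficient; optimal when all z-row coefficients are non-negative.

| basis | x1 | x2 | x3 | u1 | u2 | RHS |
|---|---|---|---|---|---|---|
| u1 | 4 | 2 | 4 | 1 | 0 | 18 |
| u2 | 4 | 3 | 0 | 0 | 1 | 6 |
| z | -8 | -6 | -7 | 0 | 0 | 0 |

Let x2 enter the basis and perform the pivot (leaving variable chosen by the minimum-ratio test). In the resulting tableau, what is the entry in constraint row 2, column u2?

1/3

Ratio test on column x2 — row 1: 18/2 = 9; row 2: 6/3 = 2. Minimum is 2 at row 2 (u2 leaves); pivot element 3.
Divide row 2 by 3; eliminate column x2 from the other rows.
In the new row 2, the u2 entry is the old entry divided by the pivot: 1/3 = 1/3.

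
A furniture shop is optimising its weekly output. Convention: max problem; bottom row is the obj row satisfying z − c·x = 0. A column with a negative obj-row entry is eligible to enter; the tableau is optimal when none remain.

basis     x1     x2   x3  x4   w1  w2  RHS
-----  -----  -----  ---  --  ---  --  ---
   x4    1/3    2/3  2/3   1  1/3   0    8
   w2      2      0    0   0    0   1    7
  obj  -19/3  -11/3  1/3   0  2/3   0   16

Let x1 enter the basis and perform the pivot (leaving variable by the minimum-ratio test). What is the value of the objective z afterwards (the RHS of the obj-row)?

229/6

Ratio test on column x1 — row 1: 8/(1/3) = 24; row 2: 7/2 = 7/2. Minimum is 7/2 at row 2 (w2 leaves); pivot element 2.
Pivot on row 2; the obj-row RHS becomes 16 − (-19/3)·(7/2) = 229/6.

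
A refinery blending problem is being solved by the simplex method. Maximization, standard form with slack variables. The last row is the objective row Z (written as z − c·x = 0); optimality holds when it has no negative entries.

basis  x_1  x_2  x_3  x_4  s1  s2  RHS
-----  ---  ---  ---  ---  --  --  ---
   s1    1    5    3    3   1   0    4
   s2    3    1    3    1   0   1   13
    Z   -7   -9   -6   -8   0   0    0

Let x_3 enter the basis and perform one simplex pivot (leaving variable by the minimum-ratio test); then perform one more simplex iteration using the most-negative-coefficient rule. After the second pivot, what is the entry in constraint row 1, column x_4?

3

Ratio test on column x_3 — row 1: 4/3 = 4/3; row 2: 13/3 = 13/3. Minimum is 4/3 at row 1 (s1 leaves); pivot element 3.
Divide row 1 by 3; eliminate column x_3 from the other rows.
Second iteration: most negative Z-row entry is -5 in column x_1, so x_1 enters.
Ratio test on column x_1 — row 1: (4/3)/(1/3) = 4; row 2: 9/2 = 9/2. Minimum is 4 at row 1 (x_3 leaves); pivot element 1/3.
Divide row 1 by 1/3; eliminate column x_1 from the other rows.
After both pivots, the entry at constraint row 1, column x_4 is 3.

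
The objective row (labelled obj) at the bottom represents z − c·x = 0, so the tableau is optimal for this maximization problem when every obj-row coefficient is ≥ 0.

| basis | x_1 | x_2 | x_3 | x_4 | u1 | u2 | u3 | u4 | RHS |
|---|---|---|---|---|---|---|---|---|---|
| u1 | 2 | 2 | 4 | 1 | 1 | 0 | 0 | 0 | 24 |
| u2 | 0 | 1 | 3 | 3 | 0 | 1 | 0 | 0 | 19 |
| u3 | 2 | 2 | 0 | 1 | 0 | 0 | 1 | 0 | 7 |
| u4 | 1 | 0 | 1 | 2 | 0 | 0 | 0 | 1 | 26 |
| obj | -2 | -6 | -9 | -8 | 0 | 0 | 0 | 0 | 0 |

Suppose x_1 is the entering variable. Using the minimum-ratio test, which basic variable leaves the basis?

Column x_1 entries and ratios — u1: 24/2 = 12; u2: 0 ≤ 0, skip; u3: 7/2 = 7/2; u4: 26/1 = 26.
Smallest ratio is 7/2 in the row of u3, so u3 leaves.

u3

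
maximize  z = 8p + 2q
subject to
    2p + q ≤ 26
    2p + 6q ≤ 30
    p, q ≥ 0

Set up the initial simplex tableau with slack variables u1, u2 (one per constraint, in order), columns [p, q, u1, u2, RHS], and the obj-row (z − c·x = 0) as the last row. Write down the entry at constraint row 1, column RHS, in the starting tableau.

26

The RHS of constraint 1 is b_1 = 26.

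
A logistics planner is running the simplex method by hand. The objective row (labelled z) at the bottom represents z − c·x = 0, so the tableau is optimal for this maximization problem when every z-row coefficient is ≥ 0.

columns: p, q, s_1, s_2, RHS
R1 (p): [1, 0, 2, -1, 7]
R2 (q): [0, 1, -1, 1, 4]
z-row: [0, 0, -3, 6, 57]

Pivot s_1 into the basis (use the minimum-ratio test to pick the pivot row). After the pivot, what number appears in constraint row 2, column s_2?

1/2

Ratio test on column s_1 — row 1: 7/2 = 7/2; row 2: entry -1 ≤ 0. Minimum is 7/2 at row 1 (p leaves); pivot element 2.
Divide row 1 by 2; eliminate column s_1 from the other rows.
Row 2 update in column s_2: 1 − (-1)·(-1/2) = 1/2.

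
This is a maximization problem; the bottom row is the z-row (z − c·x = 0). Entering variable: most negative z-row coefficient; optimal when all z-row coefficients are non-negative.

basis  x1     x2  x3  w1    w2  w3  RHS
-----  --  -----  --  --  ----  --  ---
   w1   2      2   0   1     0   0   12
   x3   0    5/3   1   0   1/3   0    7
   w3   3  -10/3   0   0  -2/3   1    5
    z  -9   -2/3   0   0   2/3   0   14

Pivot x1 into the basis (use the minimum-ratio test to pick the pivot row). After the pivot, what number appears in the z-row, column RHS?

29

Ratio test on column x1 — row 1: 12/2 = 6; row 2: entry 0 ≤ 0; row 3: 5/3 = 5/3. Minimum is 5/3 at row 3 (w3 leaves); pivot element 3.
Divide row 3 by 3; eliminate column x1 from the other rows.
z-row update in column RHS: 14 − (-9)·(5/3) = 29.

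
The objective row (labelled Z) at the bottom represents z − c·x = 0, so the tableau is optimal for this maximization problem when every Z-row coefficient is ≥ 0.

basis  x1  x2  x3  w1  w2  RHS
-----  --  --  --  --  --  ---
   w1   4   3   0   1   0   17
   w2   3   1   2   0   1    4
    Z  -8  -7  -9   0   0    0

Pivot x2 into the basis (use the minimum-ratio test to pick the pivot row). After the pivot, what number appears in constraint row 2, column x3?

Ratio test on column x2 — row 1: 17/3 = 17/3; row 2: 4/1 = 4. Minimum is 4 at row 2 (w2 leaves); pivot element 1.
Divide row 2 by 1; eliminate column x2 from the other rows.
In the new row 2, the x3 entry is the old entry divided by the pivot: 2/1 = 2.

2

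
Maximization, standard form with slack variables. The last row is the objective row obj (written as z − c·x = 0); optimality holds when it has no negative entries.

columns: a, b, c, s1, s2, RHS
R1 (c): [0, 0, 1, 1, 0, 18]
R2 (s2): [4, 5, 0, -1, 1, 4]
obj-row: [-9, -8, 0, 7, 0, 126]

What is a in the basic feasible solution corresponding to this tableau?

0

a is not in the basis, so in the current basic feasible solution a = 0.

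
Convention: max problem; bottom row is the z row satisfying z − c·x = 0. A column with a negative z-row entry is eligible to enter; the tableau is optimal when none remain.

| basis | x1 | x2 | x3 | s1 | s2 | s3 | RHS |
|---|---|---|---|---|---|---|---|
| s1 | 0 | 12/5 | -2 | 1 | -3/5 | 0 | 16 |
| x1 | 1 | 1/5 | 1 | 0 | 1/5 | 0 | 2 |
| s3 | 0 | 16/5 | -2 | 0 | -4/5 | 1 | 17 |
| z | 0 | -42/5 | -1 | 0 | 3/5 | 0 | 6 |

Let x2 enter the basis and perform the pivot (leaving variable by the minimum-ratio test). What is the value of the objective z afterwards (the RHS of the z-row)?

Ratio test on column x2 — row 1: 16/(12/5) = 20/3; row 2: 2/(1/5) = 10; row 3: 17/(16/5) = 85/16. Minimum is 85/16 at row 3 (s3 leaves); pivot element 16/5.
Pivot on row 3; the z-row RHS becomes 6 − (-42/5)·(85/16) = 405/8.

405/8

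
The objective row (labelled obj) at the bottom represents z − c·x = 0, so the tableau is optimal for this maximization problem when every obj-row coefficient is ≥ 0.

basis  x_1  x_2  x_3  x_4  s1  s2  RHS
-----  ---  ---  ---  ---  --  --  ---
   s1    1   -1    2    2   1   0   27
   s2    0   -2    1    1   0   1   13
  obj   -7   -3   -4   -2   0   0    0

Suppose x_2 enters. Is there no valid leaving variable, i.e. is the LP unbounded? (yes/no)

Every constraint-row entry in column x_2 is ≤ 0, so increasing x_2 is unbounded.

yes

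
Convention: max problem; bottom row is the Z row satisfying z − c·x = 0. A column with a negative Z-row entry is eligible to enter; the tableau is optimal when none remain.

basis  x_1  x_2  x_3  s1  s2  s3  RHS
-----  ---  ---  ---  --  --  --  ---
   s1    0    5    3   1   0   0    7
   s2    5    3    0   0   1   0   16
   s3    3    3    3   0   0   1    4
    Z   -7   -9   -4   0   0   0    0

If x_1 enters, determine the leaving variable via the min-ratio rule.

s3

Column x_1 entries and ratios — s1: 0 ≤ 0, skip; s2: 16/5 = 16/5; s3: 4/3 = 4/3.
Smallest ratio is 4/3 in the row of s3, so s3 leaves.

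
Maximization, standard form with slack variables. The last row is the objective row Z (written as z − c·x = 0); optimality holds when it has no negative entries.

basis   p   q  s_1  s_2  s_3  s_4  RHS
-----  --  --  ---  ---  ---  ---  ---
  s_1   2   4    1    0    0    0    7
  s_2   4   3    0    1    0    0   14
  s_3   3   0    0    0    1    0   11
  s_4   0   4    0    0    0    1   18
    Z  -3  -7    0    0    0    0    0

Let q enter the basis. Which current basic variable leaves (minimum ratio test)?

Column q entries and ratios — s_1: 7/4 = 7/4; s_2: 14/3 = 14/3; s_3: 0 ≤ 0, skip; s_4: 18/4 = 9/2.
Smallest ratio is 7/4 in the row of s_1, so s_1 leaves.

s_1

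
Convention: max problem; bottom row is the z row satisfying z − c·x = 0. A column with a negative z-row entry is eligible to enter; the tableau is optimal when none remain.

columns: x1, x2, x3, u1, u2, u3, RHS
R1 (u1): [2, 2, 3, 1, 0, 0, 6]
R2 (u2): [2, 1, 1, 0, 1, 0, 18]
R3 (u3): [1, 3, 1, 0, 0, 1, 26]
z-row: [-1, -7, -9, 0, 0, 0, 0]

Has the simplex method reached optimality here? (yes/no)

The z-row has a negative entry -9 in column x3, so it is not optimal.

no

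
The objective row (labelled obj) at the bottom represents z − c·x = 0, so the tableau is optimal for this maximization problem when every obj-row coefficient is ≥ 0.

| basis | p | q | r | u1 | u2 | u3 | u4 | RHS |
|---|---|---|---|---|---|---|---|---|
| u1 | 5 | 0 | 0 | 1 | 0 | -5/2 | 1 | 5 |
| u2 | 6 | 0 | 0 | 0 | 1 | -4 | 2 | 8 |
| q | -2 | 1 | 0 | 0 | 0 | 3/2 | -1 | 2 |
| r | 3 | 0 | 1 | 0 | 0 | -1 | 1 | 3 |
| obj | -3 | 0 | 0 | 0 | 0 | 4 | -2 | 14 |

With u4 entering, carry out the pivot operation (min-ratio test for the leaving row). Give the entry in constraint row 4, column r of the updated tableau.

1

Ratio test on column u4 — row 1: 5/1 = 5; row 2: 8/2 = 4; row 3: entry -1 ≤ 0; row 4: 3/1 = 3. Minimum is 3 at row 4 (r leaves); pivot element 1.
Divide row 4 by 1; eliminate column u4 from the other rows.
In the new row 4, the r entry is the old entry divided by the pivot: 1/1 = 1.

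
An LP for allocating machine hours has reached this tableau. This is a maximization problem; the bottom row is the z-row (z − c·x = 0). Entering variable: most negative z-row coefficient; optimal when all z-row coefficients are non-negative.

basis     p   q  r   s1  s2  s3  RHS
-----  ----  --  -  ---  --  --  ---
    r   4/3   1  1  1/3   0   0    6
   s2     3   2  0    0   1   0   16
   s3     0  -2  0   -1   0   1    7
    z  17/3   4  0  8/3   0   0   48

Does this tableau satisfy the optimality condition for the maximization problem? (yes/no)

yes

Every z-row coefficient is ≥ 0, so the tableau is optimal.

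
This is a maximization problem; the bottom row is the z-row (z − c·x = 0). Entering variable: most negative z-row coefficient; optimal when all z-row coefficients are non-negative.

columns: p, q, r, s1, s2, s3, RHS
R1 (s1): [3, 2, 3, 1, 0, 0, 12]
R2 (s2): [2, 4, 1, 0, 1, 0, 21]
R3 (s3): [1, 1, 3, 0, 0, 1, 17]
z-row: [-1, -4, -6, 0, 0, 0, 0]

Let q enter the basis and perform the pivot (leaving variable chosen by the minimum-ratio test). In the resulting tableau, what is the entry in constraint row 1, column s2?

Ratio test on column q — row 1: 12/2 = 6; row 2: 21/4 = 21/4; row 3: 17/1 = 17. Minimum is 21/4 at row 2 (s2 leaves); pivot element 4.
Divide row 2 by 4; eliminate column q from the other rows.
Row 1 update in column s2: 0 − 2·(1/4) = -1/2.

-1/2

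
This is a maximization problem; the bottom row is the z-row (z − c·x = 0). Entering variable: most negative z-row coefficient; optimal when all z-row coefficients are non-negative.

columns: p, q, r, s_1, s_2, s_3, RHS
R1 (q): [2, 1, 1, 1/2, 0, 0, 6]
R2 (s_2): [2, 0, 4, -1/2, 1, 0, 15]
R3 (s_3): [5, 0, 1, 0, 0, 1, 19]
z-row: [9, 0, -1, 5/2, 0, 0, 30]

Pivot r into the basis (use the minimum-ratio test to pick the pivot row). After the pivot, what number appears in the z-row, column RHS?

135/4

Ratio test on column r — row 1: 6/1 = 6; row 2: 15/4 = 15/4; row 3: 19/1 = 19. Minimum is 15/4 at row 2 (s_2 leaves); pivot element 4.
Divide row 2 by 4; eliminate column r from the other rows.
z-row update in column RHS: 30 − (-1)·(15/4) = 135/4.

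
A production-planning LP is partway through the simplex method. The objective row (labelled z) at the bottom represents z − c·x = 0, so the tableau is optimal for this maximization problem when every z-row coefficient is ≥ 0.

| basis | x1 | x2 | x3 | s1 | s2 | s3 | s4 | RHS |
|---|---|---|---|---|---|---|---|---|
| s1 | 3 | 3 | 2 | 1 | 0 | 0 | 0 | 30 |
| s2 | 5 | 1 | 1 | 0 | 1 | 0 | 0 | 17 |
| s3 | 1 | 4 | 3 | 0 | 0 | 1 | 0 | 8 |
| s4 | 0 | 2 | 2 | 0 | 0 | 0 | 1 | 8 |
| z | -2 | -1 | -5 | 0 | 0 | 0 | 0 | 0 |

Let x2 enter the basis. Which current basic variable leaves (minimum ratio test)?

Column x2 entries and ratios — s1: 30/3 = 10; s2: 17/1 = 17; s3: 8/4 = 2; s4: 8/2 = 4.
Smallest ratio is 2 in the row of s3, so s3 leaves.

s3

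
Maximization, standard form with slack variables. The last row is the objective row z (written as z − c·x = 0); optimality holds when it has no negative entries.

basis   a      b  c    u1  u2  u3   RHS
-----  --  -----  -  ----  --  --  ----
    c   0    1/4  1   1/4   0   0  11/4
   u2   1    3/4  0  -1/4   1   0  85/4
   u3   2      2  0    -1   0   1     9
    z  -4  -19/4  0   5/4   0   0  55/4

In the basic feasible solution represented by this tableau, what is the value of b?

b is not in the basis, so in the current basic feasible solution b = 0.

0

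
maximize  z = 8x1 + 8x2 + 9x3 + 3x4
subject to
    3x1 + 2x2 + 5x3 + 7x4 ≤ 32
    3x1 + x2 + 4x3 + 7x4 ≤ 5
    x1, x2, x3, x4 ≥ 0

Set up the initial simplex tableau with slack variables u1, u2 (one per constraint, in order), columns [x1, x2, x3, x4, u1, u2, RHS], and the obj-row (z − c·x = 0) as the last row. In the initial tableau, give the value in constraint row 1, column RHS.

32

The RHS of constraint 1 is b_1 = 32.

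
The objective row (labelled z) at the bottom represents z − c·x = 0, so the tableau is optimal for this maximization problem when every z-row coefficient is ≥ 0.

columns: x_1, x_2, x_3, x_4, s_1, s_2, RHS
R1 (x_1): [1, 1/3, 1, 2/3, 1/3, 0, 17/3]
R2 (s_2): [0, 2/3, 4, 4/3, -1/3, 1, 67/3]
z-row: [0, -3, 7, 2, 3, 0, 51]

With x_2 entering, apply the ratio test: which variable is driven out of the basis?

x_1

Column x_2 entries and ratios — x_1: (17/3)/(1/3) = 17; s_2: (67/3)/(2/3) = 67/2.
Smallest ratio is 17 in the row of x_1, so x_1 leaves.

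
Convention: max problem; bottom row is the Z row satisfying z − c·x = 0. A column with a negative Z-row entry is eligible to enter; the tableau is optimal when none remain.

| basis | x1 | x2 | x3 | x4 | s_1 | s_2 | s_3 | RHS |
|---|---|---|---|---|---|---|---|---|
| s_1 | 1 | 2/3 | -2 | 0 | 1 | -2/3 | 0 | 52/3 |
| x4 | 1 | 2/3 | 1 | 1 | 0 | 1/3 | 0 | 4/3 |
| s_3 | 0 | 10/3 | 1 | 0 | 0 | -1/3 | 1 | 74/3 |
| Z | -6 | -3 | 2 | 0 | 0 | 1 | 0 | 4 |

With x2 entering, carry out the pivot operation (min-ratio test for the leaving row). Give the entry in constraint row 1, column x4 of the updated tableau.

Ratio test on column x2 — row 1: (52/3)/(2/3) = 26; row 2: (4/3)/(2/3) = 2; row 3: (74/3)/(10/3) = 37/5. Minimum is 2 at row 2 (x4 leaves); pivot element 2/3.
Divide row 2 by 2/3; eliminate column x2 from the other rows.
Row 1 update in column x4: 0 − (2/3)·(3/2) = -1.

-1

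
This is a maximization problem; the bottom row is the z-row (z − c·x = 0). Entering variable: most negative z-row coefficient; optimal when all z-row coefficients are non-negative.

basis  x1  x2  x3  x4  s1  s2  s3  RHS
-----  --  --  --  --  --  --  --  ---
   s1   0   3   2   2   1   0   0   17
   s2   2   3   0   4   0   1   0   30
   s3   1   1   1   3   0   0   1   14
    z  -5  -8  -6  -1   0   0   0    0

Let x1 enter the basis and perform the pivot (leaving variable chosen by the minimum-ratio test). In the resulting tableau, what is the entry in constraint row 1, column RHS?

Ratio test on column x1 — row 1: entry 0 ≤ 0; row 2: 30/2 = 15; row 3: 14/1 = 14. Minimum is 14 at row 3 (s3 leaves); pivot element 1.
Divide row 3 by 1; eliminate column x1 from the other rows.
Row 1 update in column RHS: 17 − 0·14 = 17.

17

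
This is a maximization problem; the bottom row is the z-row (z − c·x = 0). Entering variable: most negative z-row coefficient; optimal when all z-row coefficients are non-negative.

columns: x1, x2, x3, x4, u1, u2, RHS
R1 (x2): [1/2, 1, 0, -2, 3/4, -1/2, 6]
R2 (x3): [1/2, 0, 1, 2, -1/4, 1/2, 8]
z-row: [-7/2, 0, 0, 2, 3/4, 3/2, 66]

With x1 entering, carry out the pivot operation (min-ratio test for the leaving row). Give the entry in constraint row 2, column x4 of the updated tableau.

4

Ratio test on column x1 — row 1: 6/(1/2) = 12; row 2: 8/(1/2) = 16. Minimum is 12 at row 1 (x2 leaves); pivot element 1/2.
Divide row 1 by 1/2; eliminate column x1 from the other rows.
Row 2 update in column x4: 2 − (1/2)·(-4) = 4.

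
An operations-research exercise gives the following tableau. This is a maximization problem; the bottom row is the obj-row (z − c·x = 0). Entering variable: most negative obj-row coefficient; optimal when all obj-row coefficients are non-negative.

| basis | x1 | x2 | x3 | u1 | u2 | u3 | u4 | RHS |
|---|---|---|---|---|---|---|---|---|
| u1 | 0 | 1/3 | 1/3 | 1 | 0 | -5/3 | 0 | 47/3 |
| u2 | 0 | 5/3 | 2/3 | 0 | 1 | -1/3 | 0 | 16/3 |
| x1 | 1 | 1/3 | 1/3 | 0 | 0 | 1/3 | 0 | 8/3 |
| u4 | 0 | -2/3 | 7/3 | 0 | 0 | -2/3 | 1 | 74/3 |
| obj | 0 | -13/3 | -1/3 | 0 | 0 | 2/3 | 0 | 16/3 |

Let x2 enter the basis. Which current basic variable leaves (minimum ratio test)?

Column x2 entries and ratios — u1: (47/3)/(1/3) = 47; u2: (16/3)/(5/3) = 16/5; x1: (8/3)/(1/3) = 8; u4: -2/3 ≤ 0, skip.
Smallest ratio is 16/5 in the row of u2, so u2 leaves.

u2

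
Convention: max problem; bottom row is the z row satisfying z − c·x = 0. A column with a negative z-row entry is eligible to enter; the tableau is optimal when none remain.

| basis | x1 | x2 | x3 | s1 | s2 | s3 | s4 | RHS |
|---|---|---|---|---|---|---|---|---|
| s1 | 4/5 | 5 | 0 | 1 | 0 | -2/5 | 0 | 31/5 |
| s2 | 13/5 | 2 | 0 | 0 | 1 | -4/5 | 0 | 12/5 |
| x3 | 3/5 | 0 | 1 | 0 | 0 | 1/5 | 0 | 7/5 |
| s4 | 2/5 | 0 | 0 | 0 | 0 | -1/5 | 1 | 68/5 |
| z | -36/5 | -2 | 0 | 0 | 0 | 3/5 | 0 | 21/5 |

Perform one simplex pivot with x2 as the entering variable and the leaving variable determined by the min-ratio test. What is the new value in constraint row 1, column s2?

-5/2

Ratio test on column x2 — row 1: (31/5)/5 = 31/25; row 2: (12/5)/2 = 6/5; row 3: entry 0 ≤ 0; row 4: entry 0 ≤ 0. Minimum is 6/5 at row 2 (s2 leaves); pivot element 2.
Divide row 2 by 2; eliminate column x2 from the other rows.
Row 1 update in column s2: 0 − 5·(1/2) = -5/2.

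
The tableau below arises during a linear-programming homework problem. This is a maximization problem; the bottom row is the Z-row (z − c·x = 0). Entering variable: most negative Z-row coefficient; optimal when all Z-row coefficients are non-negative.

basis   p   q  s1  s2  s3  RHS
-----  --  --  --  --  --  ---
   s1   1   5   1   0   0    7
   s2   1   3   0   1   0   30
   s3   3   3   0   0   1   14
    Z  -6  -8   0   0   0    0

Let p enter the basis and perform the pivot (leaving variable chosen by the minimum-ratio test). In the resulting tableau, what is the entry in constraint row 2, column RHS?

76/3

Ratio test on column p — row 1: 7/1 = 7; row 2: 30/1 = 30; row 3: 14/3 = 14/3. Minimum is 14/3 at row 3 (s3 leaves); pivot element 3.
Divide row 3 by 3; eliminate column p from the other rows.
Row 2 update in column RHS: 30 − 1·(14/3) = 76/3.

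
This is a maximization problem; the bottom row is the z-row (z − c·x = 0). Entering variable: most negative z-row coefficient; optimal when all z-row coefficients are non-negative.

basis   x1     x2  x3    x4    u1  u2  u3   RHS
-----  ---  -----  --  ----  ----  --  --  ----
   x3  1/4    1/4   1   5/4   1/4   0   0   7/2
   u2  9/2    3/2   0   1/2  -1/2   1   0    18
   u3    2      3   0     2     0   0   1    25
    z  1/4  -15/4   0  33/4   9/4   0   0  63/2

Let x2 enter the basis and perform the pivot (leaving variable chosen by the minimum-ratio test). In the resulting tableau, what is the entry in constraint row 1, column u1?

1/4

Ratio test on column x2 — row 1: (7/2)/(1/4) = 14; row 2: 18/(3/2) = 12; row 3: 25/3 = 25/3. Minimum is 25/3 at row 3 (u3 leaves); pivot element 3.
Divide row 3 by 3; eliminate column x2 from the other rows.
Row 1 update in column u1: 1/4 − (1/4)·0 = 1/4.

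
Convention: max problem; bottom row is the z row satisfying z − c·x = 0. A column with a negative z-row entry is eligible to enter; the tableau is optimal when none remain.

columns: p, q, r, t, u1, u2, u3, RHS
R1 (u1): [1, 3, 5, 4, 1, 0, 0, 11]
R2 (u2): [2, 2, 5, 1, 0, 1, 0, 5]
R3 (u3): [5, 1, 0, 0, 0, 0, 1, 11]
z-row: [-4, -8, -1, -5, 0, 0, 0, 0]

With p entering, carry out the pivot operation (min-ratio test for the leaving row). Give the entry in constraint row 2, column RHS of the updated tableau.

3/5

Ratio test on column p — row 1: 11/1 = 11; row 2: 5/2 = 5/2; row 3: 11/5 = 11/5. Minimum is 11/5 at row 3 (u3 leaves); pivot element 5.
Divide row 3 by 5; eliminate column p from the other rows.
Row 2 update in column RHS: 5 − 2·(11/5) = 3/5.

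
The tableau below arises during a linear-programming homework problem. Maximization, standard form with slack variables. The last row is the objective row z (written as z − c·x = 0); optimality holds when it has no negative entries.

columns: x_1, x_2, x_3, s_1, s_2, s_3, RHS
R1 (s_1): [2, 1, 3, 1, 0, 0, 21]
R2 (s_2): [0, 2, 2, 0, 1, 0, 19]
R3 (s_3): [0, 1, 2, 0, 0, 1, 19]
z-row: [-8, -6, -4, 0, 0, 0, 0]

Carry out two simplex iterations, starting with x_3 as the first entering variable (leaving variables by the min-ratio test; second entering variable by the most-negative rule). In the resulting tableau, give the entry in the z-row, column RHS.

Ratio test on column x_3 — row 1: 21/3 = 7; row 2: 19/2 = 19/2; row 3: 19/2 = 19/2. Minimum is 7 at row 1 (s_1 leaves); pivot element 3.
Divide row 1 by 3; eliminate column x_3 from the other rows.
Second iteration: most negative z-row entry is -16/3 in column x_1, so x_1 enters.
Ratio test on column x_1 — row 1: 7/(2/3) = 21/2; row 2: entry -4/3 ≤ 0; row 3: entry -4/3 ≤ 0. Minimum is 21/2 at row 1 (x_3 leaves); pivot element 2/3.
Divide row 1 by 2/3; eliminate column x_1 from the other rows.
After both pivots, the entry at the z-row, column RHS is 84.

84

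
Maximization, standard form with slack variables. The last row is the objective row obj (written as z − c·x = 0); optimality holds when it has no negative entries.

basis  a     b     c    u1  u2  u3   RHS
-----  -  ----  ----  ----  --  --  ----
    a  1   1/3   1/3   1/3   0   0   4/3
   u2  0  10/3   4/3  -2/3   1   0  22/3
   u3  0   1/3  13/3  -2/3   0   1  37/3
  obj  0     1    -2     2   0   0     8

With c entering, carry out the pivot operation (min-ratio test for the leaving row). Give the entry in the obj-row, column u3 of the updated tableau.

6/13

Ratio test on column c — row 1: (4/3)/(1/3) = 4; row 2: (22/3)/(4/3) = 11/2; row 3: (37/3)/(13/3) = 37/13. Minimum is 37/13 at row 3 (u3 leaves); pivot element 13/3.
Divide row 3 by 13/3; eliminate column c from the other rows.
obj-row update in column u3: 0 − (-2)·(3/13) = 6/13.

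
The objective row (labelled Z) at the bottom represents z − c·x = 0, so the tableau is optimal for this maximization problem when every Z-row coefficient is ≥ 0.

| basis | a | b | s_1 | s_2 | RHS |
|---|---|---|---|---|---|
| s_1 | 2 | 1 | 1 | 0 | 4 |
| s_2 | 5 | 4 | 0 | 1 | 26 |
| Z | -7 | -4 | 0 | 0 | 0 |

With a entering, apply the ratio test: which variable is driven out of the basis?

s_1

Column a entries and ratios — s_1: 4/2 = 2; s_2: 26/5 = 26/5.
Smallest ratio is 2 in the row of s_1, so s_1 leaves.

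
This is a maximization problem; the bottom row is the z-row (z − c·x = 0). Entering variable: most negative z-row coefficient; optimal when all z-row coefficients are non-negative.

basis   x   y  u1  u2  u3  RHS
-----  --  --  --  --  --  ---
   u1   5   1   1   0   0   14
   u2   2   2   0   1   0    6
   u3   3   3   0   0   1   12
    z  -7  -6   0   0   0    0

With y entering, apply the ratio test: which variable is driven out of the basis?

Column y entries and ratios — u1: 14/1 = 14; u2: 6/2 = 3; u3: 12/3 = 4.
Smallest ratio is 3 in the row of u2, so u2 leaves.

u2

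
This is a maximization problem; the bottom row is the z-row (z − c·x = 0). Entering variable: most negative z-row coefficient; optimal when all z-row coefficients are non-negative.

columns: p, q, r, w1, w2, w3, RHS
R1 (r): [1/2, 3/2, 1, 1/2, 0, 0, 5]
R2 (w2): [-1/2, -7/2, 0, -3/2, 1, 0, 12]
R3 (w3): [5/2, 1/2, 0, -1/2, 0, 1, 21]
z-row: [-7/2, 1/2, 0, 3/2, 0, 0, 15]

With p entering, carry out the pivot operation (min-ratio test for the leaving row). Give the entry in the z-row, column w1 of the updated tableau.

Ratio test on column p — row 1: 5/(1/2) = 10; row 2: entry -1/2 ≤ 0; row 3: 21/(5/2) = 42/5. Minimum is 42/5 at row 3 (w3 leaves); pivot element 5/2.
Divide row 3 by 5/2; eliminate column p from the other rows.
z-row update in column w1: 3/2 − (-7/2)·(-1/5) = 4/5.

4/5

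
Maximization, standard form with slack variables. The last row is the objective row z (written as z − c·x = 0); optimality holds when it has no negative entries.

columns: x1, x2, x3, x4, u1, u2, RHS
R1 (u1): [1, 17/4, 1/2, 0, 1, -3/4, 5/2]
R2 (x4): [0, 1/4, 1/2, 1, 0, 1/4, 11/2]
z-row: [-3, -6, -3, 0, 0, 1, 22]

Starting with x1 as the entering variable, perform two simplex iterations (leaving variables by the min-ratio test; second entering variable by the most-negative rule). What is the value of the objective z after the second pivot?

Ratio test on column x1 — row 1: (5/2)/1 = 5/2; row 2: entry 0 ≤ 0. Minimum is 5/2 at row 1 (u1 leaves); pivot element 1.
Pivot on row 1; the z-row RHS becomes 22 − (-3)·(5/2) = 59/2.
Next entering variable (most negative z-row entry -3/2): x3.
Ratio test on column x3 — row 1: (5/2)/(1/2) = 5; row 2: (11/2)/(1/2) = 11. Minimum is 5 at row 1 (x1 leaves); pivot element 1/2.
After the second pivot the z-row RHS is 59/2 − (-3/2)·5 = 37.

37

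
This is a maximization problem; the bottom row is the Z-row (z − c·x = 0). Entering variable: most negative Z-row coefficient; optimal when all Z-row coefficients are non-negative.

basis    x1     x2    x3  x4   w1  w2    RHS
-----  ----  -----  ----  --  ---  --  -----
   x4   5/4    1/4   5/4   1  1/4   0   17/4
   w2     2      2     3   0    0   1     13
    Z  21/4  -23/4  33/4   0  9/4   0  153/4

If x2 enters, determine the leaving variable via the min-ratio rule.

w2

Column x2 entries and ratios — x4: (17/4)/(1/4) = 17; w2: 13/2 = 13/2.
Smallest ratio is 13/2 in the row of w2, so w2 leaves.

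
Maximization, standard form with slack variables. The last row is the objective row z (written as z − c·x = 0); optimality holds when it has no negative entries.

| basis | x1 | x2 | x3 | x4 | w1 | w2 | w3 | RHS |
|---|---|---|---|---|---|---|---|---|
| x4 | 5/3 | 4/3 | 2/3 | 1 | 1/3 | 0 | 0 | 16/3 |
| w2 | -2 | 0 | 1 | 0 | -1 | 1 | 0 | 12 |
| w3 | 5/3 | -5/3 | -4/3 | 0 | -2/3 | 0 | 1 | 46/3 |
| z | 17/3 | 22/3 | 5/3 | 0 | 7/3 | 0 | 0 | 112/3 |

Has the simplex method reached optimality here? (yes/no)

Every z-row coefficient is ≥ 0, so the tableau is optimal.

yes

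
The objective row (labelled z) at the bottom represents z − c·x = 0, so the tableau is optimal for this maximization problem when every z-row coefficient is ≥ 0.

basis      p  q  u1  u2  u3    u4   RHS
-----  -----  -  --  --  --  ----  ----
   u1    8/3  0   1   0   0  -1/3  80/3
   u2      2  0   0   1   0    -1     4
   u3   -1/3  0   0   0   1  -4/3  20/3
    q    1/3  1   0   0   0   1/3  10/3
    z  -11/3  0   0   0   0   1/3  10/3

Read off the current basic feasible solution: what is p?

0

p is not in the basis, so in the current basic feasible solution p = 0.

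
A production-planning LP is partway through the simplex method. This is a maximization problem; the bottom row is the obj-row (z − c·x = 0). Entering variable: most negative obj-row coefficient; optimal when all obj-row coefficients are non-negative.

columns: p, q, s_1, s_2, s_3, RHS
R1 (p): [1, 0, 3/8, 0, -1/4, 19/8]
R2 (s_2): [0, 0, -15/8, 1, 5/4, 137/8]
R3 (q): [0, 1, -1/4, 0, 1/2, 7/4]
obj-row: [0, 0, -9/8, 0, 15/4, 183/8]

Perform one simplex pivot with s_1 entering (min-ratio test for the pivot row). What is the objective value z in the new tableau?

30

Ratio test on column s_1 — row 1: (19/8)/(3/8) = 19/3; row 2: entry -15/8 ≤ 0; row 3: entry -1/4 ≤ 0. Minimum is 19/3 at row 1 (p leaves); pivot element 3/8.
Pivot on row 1; the obj-row RHS becomes 183/8 − (-9/8)·(19/3) = 30.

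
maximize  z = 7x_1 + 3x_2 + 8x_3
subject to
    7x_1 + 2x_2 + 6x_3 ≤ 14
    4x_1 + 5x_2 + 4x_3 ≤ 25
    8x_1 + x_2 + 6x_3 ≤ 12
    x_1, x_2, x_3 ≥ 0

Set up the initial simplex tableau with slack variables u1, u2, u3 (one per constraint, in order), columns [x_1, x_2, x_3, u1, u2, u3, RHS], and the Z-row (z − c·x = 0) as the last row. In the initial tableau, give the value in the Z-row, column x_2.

-3

The Z-row carries the negated objective coefficients: the x_2 entry is -3.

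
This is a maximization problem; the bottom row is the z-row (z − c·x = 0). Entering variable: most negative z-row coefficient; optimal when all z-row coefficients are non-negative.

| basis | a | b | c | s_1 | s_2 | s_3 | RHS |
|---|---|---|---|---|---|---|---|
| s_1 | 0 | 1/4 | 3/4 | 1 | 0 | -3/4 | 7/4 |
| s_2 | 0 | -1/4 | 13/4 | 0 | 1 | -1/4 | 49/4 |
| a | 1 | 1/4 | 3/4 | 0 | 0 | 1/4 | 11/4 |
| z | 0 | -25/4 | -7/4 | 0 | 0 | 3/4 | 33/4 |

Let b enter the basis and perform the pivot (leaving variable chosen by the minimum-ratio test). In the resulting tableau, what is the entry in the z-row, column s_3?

-18

Ratio test on column b — row 1: (7/4)/(1/4) = 7; row 2: entry -1/4 ≤ 0; row 3: (11/4)/(1/4) = 11. Minimum is 7 at row 1 (s_1 leaves); pivot element 1/4.
Divide row 1 by 1/4; eliminate column b from the other rows.
z-row update in column s_3: 3/4 − (-25/4)·(-3) = -18.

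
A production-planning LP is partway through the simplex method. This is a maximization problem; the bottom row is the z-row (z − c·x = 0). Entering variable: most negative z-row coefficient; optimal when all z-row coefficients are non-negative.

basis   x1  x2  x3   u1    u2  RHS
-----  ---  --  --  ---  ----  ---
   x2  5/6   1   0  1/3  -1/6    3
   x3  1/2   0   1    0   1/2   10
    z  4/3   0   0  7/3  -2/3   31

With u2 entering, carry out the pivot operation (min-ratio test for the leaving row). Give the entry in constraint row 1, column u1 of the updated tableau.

1/3

Ratio test on column u2 — row 1: entry -1/6 ≤ 0; row 2: 10/(1/2) = 20. Minimum is 20 at row 2 (x3 leaves); pivot element 1/2.
Divide row 2 by 1/2; eliminate column u2 from the other rows.
Row 1 update in column u1: 1/3 − (-1/6)·0 = 1/3.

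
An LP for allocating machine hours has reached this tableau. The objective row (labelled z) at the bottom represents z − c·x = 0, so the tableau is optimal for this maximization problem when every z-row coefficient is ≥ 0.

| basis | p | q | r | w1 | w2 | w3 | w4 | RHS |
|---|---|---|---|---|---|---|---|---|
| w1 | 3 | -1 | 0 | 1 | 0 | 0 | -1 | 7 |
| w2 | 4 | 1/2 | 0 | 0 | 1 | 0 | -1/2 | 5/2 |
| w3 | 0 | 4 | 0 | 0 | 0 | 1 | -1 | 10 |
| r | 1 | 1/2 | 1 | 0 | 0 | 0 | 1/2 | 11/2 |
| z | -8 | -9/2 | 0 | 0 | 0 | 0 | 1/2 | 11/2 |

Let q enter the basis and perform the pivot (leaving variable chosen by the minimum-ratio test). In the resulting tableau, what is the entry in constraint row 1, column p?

Ratio test on column q — row 1: entry -1 ≤ 0; row 2: (5/2)/(1/2) = 5; row 3: 10/4 = 5/2; row 4: (11/2)/(1/2) = 11. Minimum is 5/2 at row 3 (w3 leaves); pivot element 4.
Divide row 3 by 4; eliminate column q from the other rows.
Row 1 update in column p: 3 − (-1)·0 = 3.

3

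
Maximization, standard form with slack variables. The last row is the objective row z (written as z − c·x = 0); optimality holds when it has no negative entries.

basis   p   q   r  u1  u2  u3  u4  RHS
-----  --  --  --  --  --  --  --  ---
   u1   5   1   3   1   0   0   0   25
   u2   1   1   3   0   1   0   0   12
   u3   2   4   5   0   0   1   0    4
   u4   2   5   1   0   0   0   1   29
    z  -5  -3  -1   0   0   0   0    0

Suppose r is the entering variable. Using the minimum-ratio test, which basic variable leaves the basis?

u3

Column r entries and ratios — u1: 25/3 = 25/3; u2: 12/3 = 4; u3: 4/5 = 4/5; u4: 29/1 = 29.
Smallest ratio is 4/5 in the row of u3, so u3 leaves.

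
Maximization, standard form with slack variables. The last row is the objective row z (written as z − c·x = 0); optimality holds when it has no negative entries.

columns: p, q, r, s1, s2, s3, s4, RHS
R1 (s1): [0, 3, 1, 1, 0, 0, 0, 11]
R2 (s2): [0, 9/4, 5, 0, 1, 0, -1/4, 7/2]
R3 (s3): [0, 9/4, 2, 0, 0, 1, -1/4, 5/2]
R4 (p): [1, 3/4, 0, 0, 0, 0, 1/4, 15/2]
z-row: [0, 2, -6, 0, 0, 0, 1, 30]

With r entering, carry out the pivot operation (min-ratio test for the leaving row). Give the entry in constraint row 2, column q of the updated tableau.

Ratio test on column r — row 1: 11/1 = 11; row 2: (7/2)/5 = 7/10; row 3: (5/2)/2 = 5/4; row 4: entry 0 ≤ 0. Minimum is 7/10 at row 2 (s2 leaves); pivot element 5.
Divide row 2 by 5; eliminate column r from the other rows.
In the new row 2, the q entry is the old entry divided by the pivot: (9/4)/5 = 9/20.

9/20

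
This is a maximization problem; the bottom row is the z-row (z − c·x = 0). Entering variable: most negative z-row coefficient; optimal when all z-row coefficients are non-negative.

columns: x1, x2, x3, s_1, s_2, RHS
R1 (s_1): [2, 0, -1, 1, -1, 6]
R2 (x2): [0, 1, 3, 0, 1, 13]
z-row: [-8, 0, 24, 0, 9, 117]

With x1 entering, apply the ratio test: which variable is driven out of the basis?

Column x1 entries and ratios — s_1: 6/2 = 3; x2: 0 ≤ 0, skip.
Smallest ratio is 3 in the row of s_1, so s_1 leaves.

s_1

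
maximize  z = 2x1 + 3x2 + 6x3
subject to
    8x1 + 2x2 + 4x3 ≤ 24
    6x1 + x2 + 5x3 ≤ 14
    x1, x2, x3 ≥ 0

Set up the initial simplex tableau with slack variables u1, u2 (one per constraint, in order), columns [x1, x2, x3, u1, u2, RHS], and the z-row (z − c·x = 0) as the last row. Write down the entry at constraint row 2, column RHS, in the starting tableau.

14

The RHS of constraint 2 is b_2 = 14.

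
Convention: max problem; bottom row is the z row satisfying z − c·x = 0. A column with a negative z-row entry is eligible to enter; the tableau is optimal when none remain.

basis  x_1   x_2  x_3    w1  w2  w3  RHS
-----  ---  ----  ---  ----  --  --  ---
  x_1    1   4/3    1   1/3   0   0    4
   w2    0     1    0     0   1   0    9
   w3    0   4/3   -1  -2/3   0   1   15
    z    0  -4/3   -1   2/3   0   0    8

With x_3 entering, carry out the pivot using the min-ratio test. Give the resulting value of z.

12

Ratio test on column x_3 — row 1: 4/1 = 4; row 2: entry 0 ≤ 0; row 3: entry -1 ≤ 0. Minimum is 4 at row 1 (x_1 leaves); pivot element 1.
Pivot on row 1; the z-row RHS becomes 8 − (-1)·4 = 12.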